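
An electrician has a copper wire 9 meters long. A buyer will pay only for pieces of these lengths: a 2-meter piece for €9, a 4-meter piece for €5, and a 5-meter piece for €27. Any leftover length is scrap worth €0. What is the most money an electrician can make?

45

Build r[k] bottom-up: r[k] = max over allowed piece i of (p[i] + r[k−i]).
r[1] = 0
r[2] = 9
r[3] = 9
r[4] = max(9+9, 5+0) = 18
r[5] = max(9+9, 5+0, 27+0) = 27
r[6] = max(9+18, 5+9, 27+0) = 27
r[7] = max(9+27, 5+9, 27+9) = 36
r[8] = max(9+27, 5+18, 27+9) = 36
r[9] = max(9+36, 5+27, 27+18) = 45
One optimal cutting: 5 + 2 + 2 → €45.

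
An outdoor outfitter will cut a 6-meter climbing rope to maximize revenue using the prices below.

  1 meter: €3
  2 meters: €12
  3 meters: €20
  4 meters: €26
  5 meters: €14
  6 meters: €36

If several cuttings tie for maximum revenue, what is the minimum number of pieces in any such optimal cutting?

2

Let r[k] be the best obtainable value from length k. For each k, try every first piece i and keep the best of price[i] + r[k−i].
r[1] = 3
r[2] = max(3+3, 12+0) = 12
r[3] = max(3+12, 12+3, 20+0) = 20
r[4] = max(3+20, 12+12, 20+3, 26+0) = 26
r[5] = max(3+26, 12+20, 20+12, 26+3, 14+0) = 32
r[6] = max(3+32, 12+26, 20+20, 26+12, 14+3, 36+0) = 40
Maximum revenue is €40.
Now minimize piece count subject to staying optimal: for each k, pieces[k] = 1 + min over i with p[i]+r[k−i]=r[k] of pieces[k−i].
pieces[3] = 1
pieces[4] = 1
pieces[5] = 2
pieces[6] = 2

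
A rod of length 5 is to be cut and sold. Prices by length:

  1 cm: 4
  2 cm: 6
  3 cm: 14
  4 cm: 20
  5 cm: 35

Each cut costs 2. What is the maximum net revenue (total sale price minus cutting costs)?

35

Build v[k] bottom-up: v[k] = max over allowed piece i of (p[i] + v[k−i]) − 2 per cut.
v[1] = 4
v[2] = max(4+4-2, 6+0) = 6
v[3] = max(4+6-2, 6+4-2, 14+0) = 14
v[4] = max(4+14-2, 6+6-2, 14+4-2, 20+0) = 20
v[5] = max(4+20-2, 6+14-2, 14+6-2, 20+4-2, 35+0) = 35
Best is to make no cuts and sell whole for 35.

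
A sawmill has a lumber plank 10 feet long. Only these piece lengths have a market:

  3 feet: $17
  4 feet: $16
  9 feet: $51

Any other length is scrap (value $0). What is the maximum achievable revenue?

51

Build r[k] bottom-up: r[k] = max over allowed piece i of (p[i] + r[k−i]).
r[1] = 0
r[2] = 0
r[3] = 17
r[4] = 17
r[5] = 17
r[6] = 34  (first piece 3, then r[3]=17)
r[7] = 34
r[8] = 34
r[9] = 51  (first piece 3, then r[6]=34)
r[10] = 51
One optimal cutting: pieces 3 + 3 + 3 with 1 foot of scrap → $51.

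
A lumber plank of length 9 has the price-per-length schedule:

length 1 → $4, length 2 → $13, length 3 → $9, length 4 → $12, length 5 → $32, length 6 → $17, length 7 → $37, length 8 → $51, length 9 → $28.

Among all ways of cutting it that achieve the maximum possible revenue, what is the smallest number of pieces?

3

Build r[k] bottom-up: r[k] = max over allowed piece i of (p[i] + r[k−i]).
r[1] = 4
r[2] = max(4+4, 13+0) = 13
r[3] = max(4+13, 13+4, 9+0) = 17
r[4] = max(4+17, 13+13, 9+4, 12+0) = 26
r[5] = max(4+26, 13+17, 9+13, 12+4, 32+0) = 32
r[6] = max(4+32, 13+26, 9+17, 12+13, 32+4, 17+0) = 39
r[7] = max(4+39, 13+32, 9+26, …, 17+4, 37+0) = 45
r[8] = max(4+45, 13+39, 9+32, …, 37+4, 51+0) = 52
r[9] = max(4+52, 13+45, 9+39, …, 51+4, 28+0) = 58
Maximum revenue is $58.
Now minimize piece count subject to staying optimal: for each k, pieces[k] = 1 + min over i with p[i]+r[k−i]=r[k] of pieces[k−i].
pieces[6] = 3
pieces[7] = 2
pieces[8] = 4
pieces[9] = 3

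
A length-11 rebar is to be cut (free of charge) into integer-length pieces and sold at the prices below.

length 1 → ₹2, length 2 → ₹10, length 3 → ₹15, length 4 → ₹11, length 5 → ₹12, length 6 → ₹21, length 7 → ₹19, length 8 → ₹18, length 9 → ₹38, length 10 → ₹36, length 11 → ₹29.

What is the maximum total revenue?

55

Let r[k] be the best obtainable value from length k. For each k, try every first piece i and keep the best of price[i] + r[k−i].
r[1] = 2
r[2] = max(2+2, 10+0) = 10
r[3] = max(2+10, 10+2, 15+0) = 15
r[4] = max(2+15, 10+10, 15+2, 11+0) = 20
r[5] = max(2+20, 10+15, 15+10, 11+2, 12+0) = 25
r[6] = max(2+25, 10+20, 15+15, 11+10, 12+2, 21+0) = 30
r[7] = max(2+30, 10+25, 15+20, …, 21+2, 19+0) = 35
r[8] = max(2+35, 10+30, 15+25, …, 19+2, 18+0) = 40
r[9] = max(2+40, 10+35, 15+30, …, 18+2, 38+0) = 45
r[10] = max(2+45, 10+40, 15+35, …, 38+2, 36+0) = 50
r[11] = max(2+50, 10+45, 15+40, …, 36+2, 29+0) = 55
One optimal cutting: 3 + 2 + 2 + 2 + 2 → ₹15 + ₹10 + ₹10 + ₹10 + ₹10 = ₹55.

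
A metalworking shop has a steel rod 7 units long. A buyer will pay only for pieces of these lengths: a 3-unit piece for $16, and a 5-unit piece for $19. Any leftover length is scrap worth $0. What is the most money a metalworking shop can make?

32

Consider every possible first cut. f[k] is the best of p[i]+f[k−i] over all sellable i≤k.
f[1] = 0
f[2] = 0
f[3] = 16
f[4] = 16
f[5] = 19
f[6] = 32  (first piece 3, then f[3]=16)
f[7] = 32
One optimal cutting: pieces 3 + 3 with 1 unit of scrap → $32.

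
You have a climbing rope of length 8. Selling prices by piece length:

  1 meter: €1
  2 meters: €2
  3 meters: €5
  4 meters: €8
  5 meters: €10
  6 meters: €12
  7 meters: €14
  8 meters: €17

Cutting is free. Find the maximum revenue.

Let v[k] be the best obtainable value from length k. For each k, try every first piece i and keep the best of price[i] + v[k−i].
v[1] = 1
v[2] = max(1+1, 2+0) = 2
v[3] = max(1+2, 2+1, 5+0) = 5
v[4] = max(1+5, 2+2, 5+1, 8+0) = 8
v[5] = max(1+8, 2+5, 5+2, 8+1, 10+0) = 10
v[6] = max(1+10, 2+8, 5+5, 8+2, 10+1, 12+0) = 12
v[7] = max(1+12, 2+10, 5+8, …, 12+1, 14+0) = 14
v[8] = max(1+14, 2+12, 5+10, …, 14+1, 17+0) = 17
Best is to sell the whole 8-meter piece uncut for €17.

17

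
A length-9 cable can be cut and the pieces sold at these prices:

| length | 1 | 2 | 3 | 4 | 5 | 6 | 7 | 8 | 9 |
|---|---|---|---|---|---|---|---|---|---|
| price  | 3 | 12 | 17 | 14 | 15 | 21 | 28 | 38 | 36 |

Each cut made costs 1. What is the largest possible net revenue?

50

Build r[k] bottom-up: r[k] = max over allowed piece i of (p[i] + r[k−i]) − 1 per cut.
r[1] = 3
r[2] = max(3+3-1, 12+0) = 12
r[3] = max(3+12-1, 12+3-1, 17+0) = 17
r[4] = max(3+17-1, 12+12-1, 17+3-1, 14+0) = 23
r[5] = max(3+23-1, 12+17-1, 17+12-1, 14+3-1, 15+0) = 28
r[6] = max(3+28-1, 12+23-1, 17+17-1, 14+12-1, 15+3-1, 21+0) = 34
r[7] = max(3+34-1, 12+28-1, 17+23-1, …, 21+3-1, 28+0) = 39
r[8] = max(3+39-1, 12+34-1, 17+28-1, …, 28+3-1, 38+0) = 45
r[9] = max(3+45-1, 12+39-1, 17+34-1, …, 38+3-1, 36+0) = 50
One optimal plan: pieces 3 + 2 + 2 + 2 (3 cuts) → 53 − 3 = 50.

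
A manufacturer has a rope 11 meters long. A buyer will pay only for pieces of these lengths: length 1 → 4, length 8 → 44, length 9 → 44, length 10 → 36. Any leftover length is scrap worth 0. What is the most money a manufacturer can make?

Consider every possible first cut. r[k] is the best of p[i]+r[k−i] over all sellable i≤k.
r[1] = 4
r[2] = 8  (first piece 1, then r[1]=4)
r[3] = 12  (first piece 1, then r[2]=8)
r[4] = 16  (first piece 1, then r[3]=12)
r[5] = 20  (first piece 1, then r[4]=16)
r[6] = 24  (first piece 1, then r[5]=20)
r[7] = 28  (first piece 1, then r[6]=24)
r[8] = 44
r[9] = 48  (first piece 1, then r[8]=44)
r[10] = 52  (first piece 1, then r[9]=48)
r[11] = 56  (first piece 1, then r[10]=52)
One optimal cutting: 8 + 1 + 1 + 1 → 56.

56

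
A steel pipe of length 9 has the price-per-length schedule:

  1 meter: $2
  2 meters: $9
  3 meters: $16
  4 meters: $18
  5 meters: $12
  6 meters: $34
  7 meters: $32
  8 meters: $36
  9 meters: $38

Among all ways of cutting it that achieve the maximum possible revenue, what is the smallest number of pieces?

Consider every possible first cut. r[k] is the best of p[i]+r[k−i] over all sellable i≤k.
r[1] = 2
r[2] = max(2+2, 9+0) = 9
r[3] = max(2+9, 9+2, 16+0) = 16
r[4] = max(2+16, 9+9, 16+2, 18+0) = 18
r[5] = max(2+18, 9+16, 16+9, 18+2, 12+0) = 25
r[6] = max(2+25, 9+18, 16+16, 18+9, 12+2, 34+0) = 34
r[7] = max(2+34, 9+25, 16+18, …, 34+2, 32+0) = 36
r[8] = max(2+36, 9+34, 16+25, …, 32+2, 36+0) = 43
r[9] = max(2+43, 9+36, 16+34, …, 36+2, 38+0) = 50
Maximum revenue is $50.
Now minimize piece count subject to staying optimal: for each k, pieces[k] = 1 + min over i with p[i]+r[k−i]=r[k] of pieces[k−i].
pieces[6] = 1
pieces[7] = 2
pieces[8] = 2
pieces[9] = 2

2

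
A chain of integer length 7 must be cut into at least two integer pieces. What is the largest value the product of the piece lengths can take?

Fill m[k] for k=2..7: at each k try every first piece i and multiply by the better of (k−i) uncut or m[k−i].
m[2] = 1×max(1,0) = 1×1 = 1
m[3] = max(1×2, 2×1) = 2
m[4] = max(1×3, 2×2, 3×1) = 4
m[5] = max(1×4, 2×3, 3×2, 4×1) = 6
m[6] = max(1×6, 2×4, 3×3, 4×2, 5×1) = 9
m[7] = max(1×9, 2×6, 3×4, 4×3, 5×2, 6×1) = 12
One optimal split: 3 + 2 + 2; product 3×2×2 = 12.

12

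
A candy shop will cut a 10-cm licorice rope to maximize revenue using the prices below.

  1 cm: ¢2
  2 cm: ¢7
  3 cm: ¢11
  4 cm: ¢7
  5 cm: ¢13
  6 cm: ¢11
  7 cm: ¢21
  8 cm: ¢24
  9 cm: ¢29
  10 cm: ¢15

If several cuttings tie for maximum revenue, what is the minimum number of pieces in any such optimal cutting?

4

Consider every possible first cut. r[k] is the best of p[i]+r[k−i] over all sellable i≤k.
r[1] = 2
r[2] = max(2+2, 7+0) = 7
r[3] = max(2+7, 7+2, 11+0) = 11
r[4] = max(2+11, 7+7, 11+2, 7+0) = 14
r[5] = max(2+14, 7+11, 11+7, 7+2, 13+0) = 18
r[6] = max(2+18, 7+14, 11+11, 7+7, 13+2, 11+0) = 22
r[7] = max(2+22, 7+18, 11+14, …, 11+2, 21+0) = 25
r[8] = max(2+25, 7+22, 11+18, …, 21+2, 24+0) = 29
r[9] = max(2+29, 7+25, 11+22, …, 24+2, 29+0) = 33
r[10] = max(2+33, 7+29, 11+25, …, 29+2, 15+0) = 36
Maximum revenue is ¢36.
Now minimize piece count subject to staying optimal: for each k, pieces[k] = 1 + min over i with p[i]+r[k−i]=r[k] of pieces[k−i].
pieces[7] = 3
pieces[8] = 3
pieces[9] = 3
pieces[10] = 4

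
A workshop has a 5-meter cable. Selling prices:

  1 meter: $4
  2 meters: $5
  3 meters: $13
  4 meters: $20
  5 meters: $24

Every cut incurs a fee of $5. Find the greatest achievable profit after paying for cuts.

Consider every possible first cut. net[k] is the best of p[i]+net[k−i] over all sellable i≤k, charging 5 whenever i<k.
net[1] = 4
net[2] = 5
net[3] = 13
net[4] = 20
net[5] = 24
Best is to make no cuts and sell whole for $24.

24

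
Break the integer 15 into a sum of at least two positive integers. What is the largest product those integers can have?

243

Let g[k] be the best product for length k (with at least one cut). For each first piece i, the rest contributes max(k−i, g[k−i]).
g[2] = 1*max(1,0) = 1*1 = 1
g[3] = 1*max(2,1) = 1*2 = 2
g[4] = 2*max(2,1) = 2*2 = 4
g[5] = 2*max(3,2) = 2*3 = 6
g[6] = 3*max(3,2) = 3*3 = 9
g[7] = 2*max(5,6) = 2*6 = 12
g[8] = 2*max(6,9) = 2*9 = 18
g[9] = 3*max(6,9) = 3*9 = 27
g[10] = 2*max(8,18) = 2*18 = 36
g[11] = 2*max(9,27) = 2*27 = 54
g[12] = 3*max(9,27) = 3*27 = 81
g[13] = 2*max(11,54) = 2*54 = 108
g[14] = 2*max(12,81) = 2*81 = 162
g[15] = 3*max(12,81) = 3*81 = 243
One optimal split: 3 + 3 + 3 + 3 + 3; product 3*3*3*3*3 = 243.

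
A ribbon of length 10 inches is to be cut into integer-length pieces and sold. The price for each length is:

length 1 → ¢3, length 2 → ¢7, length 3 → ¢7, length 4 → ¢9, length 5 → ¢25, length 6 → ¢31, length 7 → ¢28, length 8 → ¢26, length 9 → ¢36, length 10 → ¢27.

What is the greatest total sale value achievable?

Consider every possible first cut. R[k] is the best of p[i]+R[k−i] over all sellable i≤k.
R[1] = 3
R[2] = 7
R[3] = 10  (first piece 1, then R[2]=7)
R[4] = 14  (first piece 2, then R[2]=7)
R[5] = 25
R[6] = 31
R[7] = 34  (first piece 1, then R[6]=31)
R[8] = 38  (first piece 2, then R[6]=31)
R[9] = 41  (first piece 1, then R[8]=38)
R[10] = 50  (first piece 5, then R[5]=25)
One optimal cutting: 5 + 5 → ¢25 + ¢25 = ¢50.

50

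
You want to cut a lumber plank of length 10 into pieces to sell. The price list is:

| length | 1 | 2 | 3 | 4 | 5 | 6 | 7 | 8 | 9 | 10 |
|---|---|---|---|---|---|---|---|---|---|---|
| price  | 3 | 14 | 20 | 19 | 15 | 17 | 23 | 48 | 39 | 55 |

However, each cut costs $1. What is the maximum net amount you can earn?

Let v[k] be the best obtainable value from length k. For each k, try every first piece i and keep the best of price[i] + v[k−i] minus the 1 cut fee when i<k.
v[1] = 3
v[2] = 14
v[3] = 20
v[4] = 27  (first piece 2, then v[2]=14)
v[5] = 33  (first piece 2, then v[3]=20)
v[6] = 40  (first piece 2, then v[4]=27)
v[7] = 46  (first piece 2, then v[5]=33)
v[8] = 53  (first piece 2, then v[6]=40)
v[9] = 59  (first piece 2, then v[7]=46)
v[10] = 66  (first piece 2, then v[8]=53)
One optimal plan: pieces 2 + 2 + 2 + 2 + 2 (4 cuts) → $70 − $4 = $66.

66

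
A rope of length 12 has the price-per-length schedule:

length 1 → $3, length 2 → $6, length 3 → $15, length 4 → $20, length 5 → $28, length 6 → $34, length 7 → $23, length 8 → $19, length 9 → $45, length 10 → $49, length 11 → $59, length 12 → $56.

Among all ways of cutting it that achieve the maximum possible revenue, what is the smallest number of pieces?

Build r[k] bottom-up: r[k] = max over allowed piece i of (p[i] + r[k−i]).
r[1] = 3
r[2] = max(3+3, 6+0) = 6
r[3] = max(3+6, 6+3, 15+0) = 15
r[4] = max(3+15, 6+6, 15+3, 20+0) = 20
r[5] = max(3+20, 6+15, 15+6, 20+3, 28+0) = 28
r[6] = max(3+28, 6+20, 15+15, 20+6, 28+3, 34+0) = 34
r[7] = max(3+34, 6+28, 15+20, …, 34+3, 23+0) = 37
r[8] = max(3+37, 6+34, 15+28, …, 23+3, 19+0) = 43
r[9] = max(3+43, 6+37, 15+34, …, 19+3, 45+0) = 49
r[10] = max(3+49, 6+43, 15+37, …, 45+3, 49+0) = 56
r[11] = max(3+56, 6+49, 15+43, …, 49+3, 59+0) = 62
r[12] = max(3+62, 6+56, 15+49, …, 59+3, 56+0) = 68
Maximum revenue is $68.
Now minimize piece count subject to staying optimal: for each k, pieces[k] = 1 + min over i with p[i]+r[k−i]=r[k] of pieces[k−i].
pieces[9] = 2
pieces[10] = 2
pieces[11] = 2
pieces[12] = 2

2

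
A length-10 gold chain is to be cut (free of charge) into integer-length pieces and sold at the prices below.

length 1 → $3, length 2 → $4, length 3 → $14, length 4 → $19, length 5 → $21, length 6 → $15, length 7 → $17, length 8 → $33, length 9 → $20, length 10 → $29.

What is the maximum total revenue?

Consider every possible first cut. r[k] is the best of p[i]+r[k−i] over all sellable i≤k.
r[1] = 3
r[2] = max(3+3, 4+0) = 6
r[3] = max(3+6, 4+3, 14+0) = 14
r[4] = max(3+14, 4+6, 14+3, 19+0) = 19
r[5] = max(3+19, 4+14, 14+6, 19+3, 21+0) = 22
r[6] = max(3+22, 4+19, 14+14, 19+6, 21+3, 15+0) = 28
r[7] = max(3+28, 4+22, 14+19, …, 15+3, 17+0) = 33
r[8] = max(3+33, 4+28, 14+22, …, 17+3, 33+0) = 38
r[9] = max(3+38, 4+33, 14+28, …, 33+3, 20+0) = 42
r[10] = max(3+42, 4+38, 14+33, …, 20+3, 29+0) = 47
One optimal cutting: 4 + 3 + 3 → $19 + $14 + $14 = $47.

47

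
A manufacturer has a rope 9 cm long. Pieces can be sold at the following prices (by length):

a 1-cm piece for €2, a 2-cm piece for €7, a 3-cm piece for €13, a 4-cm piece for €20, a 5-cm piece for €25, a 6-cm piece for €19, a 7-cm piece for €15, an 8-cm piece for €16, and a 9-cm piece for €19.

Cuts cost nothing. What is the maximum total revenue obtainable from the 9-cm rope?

Let v[k] be the best obtainable value from length k. For each k, try every first piece i and keep the best of price[i] + v[k−i].
v[1] = 2
v[2] = 7
v[3] = 13
v[4] = 20
v[5] = 25
v[6] = 27  (first piece 1, then v[5]=25)
v[7] = 33  (first piece 3, then v[4]=20)
v[8] = 40  (first piece 4, then v[4]=20)
v[9] = 45  (first piece 4, then v[5]=25)
One optimal cutting: 5 + 4 → €25 + €20 = €45.

45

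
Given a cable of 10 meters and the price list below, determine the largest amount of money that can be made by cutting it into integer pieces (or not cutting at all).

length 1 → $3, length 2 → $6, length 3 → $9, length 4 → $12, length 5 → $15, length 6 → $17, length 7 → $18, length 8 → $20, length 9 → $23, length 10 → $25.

Build best[k] bottom-up: best[k] = max over allowed piece i of (p[i] + best[k−i]).
best[1] = 3
best[2] = max(3+3, 6+0) = 6
best[3] = max(3+6, 6+3, 9+0) = 9
best[4] = max(3+9, 6+6, 9+3, 12+0) = 12
best[5] = max(3+12, 6+9, 9+6, 12+3, 15+0) = 15
best[6] = max(3+15, 6+12, 9+9, 12+6, 15+3, 17+0) = 18
best[7] = max(3+18, 6+15, 9+12, …, 17+3, 18+0) = 21
best[8] = max(3+21, 6+18, 9+15, …, 18+3, 20+0) = 24
best[9] = max(3+24, 6+21, 9+18, …, 20+3, 23+0) = 27
best[10] = max(3+27, 6+24, 9+21, …, 23+3, 25+0) = 30
One optimal cutting: 1 + 1 + 1 + 1 + 1 + 1 + 1 + 1 + 1 + 1 → $3 + $3 + $3 + $3 + $3 + $3 + $3 + $3 + $3 + $3 = $30.

30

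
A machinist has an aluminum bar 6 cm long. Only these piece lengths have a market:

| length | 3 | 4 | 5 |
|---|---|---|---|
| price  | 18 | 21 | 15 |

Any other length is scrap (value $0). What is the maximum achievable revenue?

Build r[k] bottom-up: r[k] = max over allowed piece i of (p[i] + r[k−i]).
r[1] = 0
r[2] = 0
r[3] = 18
r[4] = max(18+0, 21+0) = 21
r[5] = max(18+0, 21+0, 15+0) = 21
r[6] = max(18+18, 21+0, 15+0) = 36
One optimal cutting: 3 + 3 → $36.

36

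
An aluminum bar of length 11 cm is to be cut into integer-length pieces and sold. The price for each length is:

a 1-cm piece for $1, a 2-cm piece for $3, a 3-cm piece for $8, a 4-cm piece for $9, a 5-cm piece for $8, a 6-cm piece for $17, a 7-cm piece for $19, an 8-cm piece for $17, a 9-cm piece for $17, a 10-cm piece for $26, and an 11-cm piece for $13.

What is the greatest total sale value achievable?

28

Consider every possible first cut. R[k] is the best of p[i]+R[k−i] over all sellable i≤k.
R[1] = 1
R[2] = max(1+1, 3+0) = 3
R[3] = max(1+3, 3+1, 8+0) = 8
R[4] = max(1+8, 3+3, 8+1, 9+0) = 9
R[5] = max(1+9, 3+8, 8+3, 9+1, 8+0) = 11
R[6] = max(1+11, 3+9, 8+8, 9+3, 8+1, 17+0) = 17
R[7] = max(1+17, 3+11, 8+9, …, 17+1, 19+0) = 19
R[8] = max(1+19, 3+17, 8+11, …, 19+1, 17+0) = 20
R[9] = max(1+20, 3+19, 8+17, …, 17+1, 17+0) = 25
R[10] = max(1+25, 3+20, 8+19, …, 17+1, 26+0) = 27
R[11] = max(1+27, 3+25, 8+20, …, 26+1, 13+0) = 28
One optimal cutting: 7 + 3 + 1 → $19 + $8 + $1 = $28.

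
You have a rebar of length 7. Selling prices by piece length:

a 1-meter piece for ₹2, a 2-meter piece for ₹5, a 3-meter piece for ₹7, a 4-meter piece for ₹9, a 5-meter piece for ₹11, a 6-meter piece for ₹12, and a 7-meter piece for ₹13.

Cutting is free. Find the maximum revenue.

Let r[k] be the best obtainable value from length k. For each k, try every first piece i and keep the best of price[i] + r[k−i].
r[1] = 2
r[2] = 5
r[3] = 7  (first piece 1, then r[2]=5)
r[4] = 10  (first piece 2, then r[2]=5)
r[5] = 12  (first piece 1, then r[4]=10)
r[6] = 15  (first piece 2, then r[4]=10)
r[7] = 17  (first piece 1, then r[6]=15)
One optimal cutting: 2 + 2 + 2 + 1 → ₹5 + ₹5 + ₹5 + ₹2 = ₹17.

17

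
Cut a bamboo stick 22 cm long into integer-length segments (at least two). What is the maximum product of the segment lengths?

2916

Define prod[k] = max over 1≤i<k of i · max(k−i, prod[k−i]); the inner max lets the remainder stay uncut if that's better.
prod[2] = 1*max(1,0) = 1*1 = 1
prod[3] = max(1*2, 2*1) = 2
prod[4] = max(1*3, 2*2, 3*1) = 4
prod[5] = max(1*4, 2*3, 3*2, 4*1) = 6
prod[6] = max(1*6, 2*4, 3*3, 4*2, 5*1) = 9
prod[7] = max(1*9, 2*6, 3*4, 4*3, 5*2, 6*1) = 12
prod[8] = max(1*12, 2*9, 3*6, …, 6*2, 7*1) = 18
prod[9] = max(1*18, 2*12, 3*9, …, 7*2, 8*1) = 27
prod[10] = max(1*27, 2*18, 3*12, …, 8*2, 9*1) = 36
prod[11] = max(1*36, 2*27, 3*18, …, 9*2, 10*1) = 54
prod[12] = max(1*54, 2*36, 3*27, …, 10*2, 11*1) = 81
prod[13] = max(1*81, 2*54, 3*36, …, 11*2, 12*1) = 108
prod[14] = max(1*108, 2*81, 3*54, …, 12*2, 13*1) = 162
prod[15] = max(1*162, 2*108, 3*81, …, 13*2, 14*1) = 243
prod[16] = max(1*243, 2*162, 3*108, …, 14*2, 15*1) = 324
prod[17] = max(1*324, 2*243, 3*162, …, 15*2, 16*1) = 486
prod[18] = max(1*486, 2*324, 3*243, …, 16*2, 17*1) = 729
prod[19] = max(1*729, 2*486, 3*324, …, 17*2, 18*1) = 972
prod[20] = max(1*972, 2*729, 3*486, …, 18*2, 19*1) = 1458
prod[21] = max(1*1458, 2*972, 3*729, …, 19*2, 20*1) = 2187
prod[22] = max(1*2187, 2*1458, 3*972, …, 20*2, 21*1) = 2916
One optimal split: 3 + 3 + 3 + 3 + 3 + 3 + 2 + 2; product 3*3*3*3*3*3*2*2 = 2916.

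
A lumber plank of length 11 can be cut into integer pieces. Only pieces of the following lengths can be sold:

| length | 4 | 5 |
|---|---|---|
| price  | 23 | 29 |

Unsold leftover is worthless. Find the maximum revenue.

58

Build f[k] bottom-up: f[k] = max over allowed piece i of (p[i] + f[k−i]).
f[1] = 0
f[2] = 0
f[3] = 0
f[4] = 23
f[5] = max(23+0, 29+0) = 29
f[6] = max(23+0, 29+0) = 29
f[7] = max(23+0, 29+0) = 29
f[8] = max(23+23, 29+0) = 46
f[9] = max(23+29, 29+23) = 52
f[10] = max(23+29, 29+29) = 58
f[11] = max(23+29, 29+29) = 58
One optimal cutting: pieces 5 + 5 with 1 foot of scrap → $58.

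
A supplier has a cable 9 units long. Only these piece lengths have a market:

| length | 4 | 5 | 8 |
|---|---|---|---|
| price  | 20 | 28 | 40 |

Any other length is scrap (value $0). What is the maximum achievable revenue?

48

Consider every possible first cut. best[k] is the best of p[i]+best[k−i] over all sellable i≤k.
best[1] = 0
best[2] = 0
best[3] = 0
best[4] = 20
best[5] = max(20+0, 28+0) = 28
best[6] = max(20+0, 28+0) = 28
best[7] = max(20+0, 28+0) = 28
best[8] = max(20+20, 28+0, 40+0) = 40
best[9] = max(20+28, 28+20, 40+0) = 48
One optimal cutting: 5 + 4 → $48.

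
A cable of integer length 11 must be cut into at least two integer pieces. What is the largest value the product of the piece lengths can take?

54

Define f[k] = max over 1≤i<k of i · max(k−i, f[k−i]); the inner max lets the remainder stay uncut if that's better.
f[2] = 1·max(1,0) = 1·1 = 1
f[3] = max(1·2, 2·1) = 2
f[4] = max(1·3, 2·2, 3·1) = 4
f[5] = max(1·4, 2·3, 3·2, 4·1) = 6
f[6] = max(1·6, 2·4, 3·3, 4·2, 5·1) = 9
f[7] = max(1·9, 2·6, 3·4, 4·3, 5·2, 6·1) = 12
f[8] = max(1·12, 2·9, 3·6, …, 6·2, 7·1) = 18
f[9] = max(1·18, 2·12, 3·9, …, 7·2, 8·1) = 27
f[10] = max(1·27, 2·18, 3·12, …, 8·2, 9·1) = 36
f[11] = max(1·36, 2·27, 3·18, …, 9·2, 10·1) = 54
One optimal split: 3 + 3 + 3 + 2; product 3·3·3·2 = 54.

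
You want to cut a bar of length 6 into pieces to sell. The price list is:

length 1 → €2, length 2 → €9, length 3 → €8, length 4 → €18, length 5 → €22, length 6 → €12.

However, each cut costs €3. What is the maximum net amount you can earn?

Consider every possible first cut. net[k] is the best of p[i]+net[k−i] over all sellable i≤k, charging 3 whenever i<k.
net[1] = 2
net[2] = 9
net[3] = 8  (first piece 1, then net[2]=9)
net[4] = 18
net[5] = 22
net[6] = 24  (first piece 2, then net[4]=18)
One optimal plan: pieces 4 + 2 (1 cut) → €27 − €3 = €24.

24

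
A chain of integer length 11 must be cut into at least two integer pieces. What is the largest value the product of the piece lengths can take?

54

Define g[k] = max over 1≤i<k of i · max(k−i, g[k−i]); the inner max lets the remainder stay uncut if that's better.
Small cases: g[2]=1, g[3]=2, g[4]=4, g[5]=6.
g[6] = 3×max(3,2) = 3×3 = 9
g[7] = 2×max(5,6) = 2×6 = 12
g[8] = 2×max(6,9) = 2×9 = 18
g[9] = 3×max(6,9) = 3×9 = 27
g[10] = 2×max(8,18) = 2×18 = 36
g[11] = 2×max(9,27) = 2×27 = 54
One optimal split: 3 + 3 + 3 + 2; product 3×3×3×2 = 54.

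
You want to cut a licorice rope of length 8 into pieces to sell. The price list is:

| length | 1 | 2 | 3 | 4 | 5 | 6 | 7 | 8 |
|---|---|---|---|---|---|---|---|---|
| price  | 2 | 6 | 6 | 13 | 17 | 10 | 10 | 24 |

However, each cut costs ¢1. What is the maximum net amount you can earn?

25

Consider every possible first cut. v[k] is the best of p[i]+v[k−i] over all sellable i≤k, charging 1 whenever i<k.
v[1] = 2
v[2] = max(2+2-1, 6+0) = 6
v[3] = max(2+6-1, 6+2-1, 6+0) = 7
v[4] = max(2+7-1, 6+6-1, 6+2-1, 13+0) = 13
v[5] = max(2+13-1, 6+7-1, 6+6-1, 13+2-1, 17+0) = 17
v[6] = max(2+17-1, 6+13-1, 6+7-1, 13+6-1, 17+2-1, 10+0) = 18
v[7] = max(2+18-1, 6+17-1, 6+13-1, …, 10+2-1, 10+0) = 22
v[8] = max(2+22-1, 6+18-1, 6+17-1, …, 10+2-1, 24+0) = 25
One optimal plan: pieces 4 + 4 (1 cut) → ¢26 − ¢1 = ¢25.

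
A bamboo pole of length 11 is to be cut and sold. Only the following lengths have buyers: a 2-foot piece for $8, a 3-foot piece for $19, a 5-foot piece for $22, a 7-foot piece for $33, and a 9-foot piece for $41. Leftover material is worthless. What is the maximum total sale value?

65

Consider every possible first cut. f[k] is the best of p[i]+f[k−i] over all sellable i≤k.
f[1] = 0
f[2] = 8
f[3] = 19
f[4] = 19
f[5] = 27  (first piece 2, then f[3]=19)
f[6] = 38  (first piece 3, then f[3]=19)
f[7] = 38
f[8] = 46  (first piece 2, then f[6]=38)
f[9] = 57  (first piece 3, then f[6]=38)
f[10] = 57
f[11] = 65  (first piece 2, then f[9]=57)
One optimal cutting: 3 + 3 + 3 + 2 → $65.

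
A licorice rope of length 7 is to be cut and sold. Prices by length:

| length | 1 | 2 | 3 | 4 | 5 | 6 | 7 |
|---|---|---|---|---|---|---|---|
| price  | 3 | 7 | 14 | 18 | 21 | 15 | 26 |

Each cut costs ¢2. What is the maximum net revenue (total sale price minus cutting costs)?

Let net[k] be the best obtainable value from length k. For each k, try every first piece i and keep the best of price[i] + net[k−i] minus the 2 cut fee when i<k.
net[1] = 3
net[2] = max(3+3-2, 7+0) = 7
net[3] = max(3+7-2, 7+3-2, 14+0) = 14
net[4] = max(3+14-2, 7+7-2, 14+3-2, 18+0) = 18
net[5] = max(3+18-2, 7+14-2, 14+7-2, 18+3-2, 21+0) = 21
net[6] = max(3+21-2, 7+18-2, 14+14-2, 18+7-2, 21+3-2, 15+0) = 26
net[7] = max(3+26-2, 7+21-2, 14+18-2, …, 15+3-2, 26+0) = 30
One optimal plan: pieces 4 + 3 (1 cut) → ¢32 − ¢2 = ¢30.

30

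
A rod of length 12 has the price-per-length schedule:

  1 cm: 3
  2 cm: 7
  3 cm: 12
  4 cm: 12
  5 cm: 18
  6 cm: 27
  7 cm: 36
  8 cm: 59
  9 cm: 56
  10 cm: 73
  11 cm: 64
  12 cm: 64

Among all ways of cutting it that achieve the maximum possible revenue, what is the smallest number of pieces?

Consider every possible first cut. r[k] is the best of p[i]+r[k−i] over all sellable i≤k.
r[1] = 3
r[2] = 7
r[3] = 12
r[4] = 15  (first piece 1, then r[3]=12)
r[5] = 19  (first piece 2, then r[3]=12)
r[6] = 27
r[7] = 36
r[8] = 59
r[9] = 62  (first piece 1, then r[8]=59)
r[10] = 73
r[11] = 76  (first piece 1, then r[10]=73)
r[12] = 80  (first piece 2, then r[10]=73)
Maximum revenue is 80.
Now minimize piece count subject to staying optimal: for each k, pieces[k] = 1 + min over i with p[i]+r[k−i]=r[k] of pieces[k−i].
pieces[9] = 2
pieces[10] = 1
pieces[11] = 2
pieces[12] = 2

2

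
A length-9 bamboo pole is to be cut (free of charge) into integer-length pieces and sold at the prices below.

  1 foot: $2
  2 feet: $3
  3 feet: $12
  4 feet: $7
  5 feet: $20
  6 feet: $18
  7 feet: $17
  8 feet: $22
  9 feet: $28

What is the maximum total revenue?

36

Let v[k] be the best obtainable value from length k. For each k, try every first piece i and keep the best of price[i] + v[k−i].
v[1] = 2
v[2] = max(2+2, 3+0) = 4
v[3] = max(2+4, 3+2, 12+0) = 12
v[4] = max(2+12, 3+4, 12+2, 7+0) = 14
v[5] = max(2+14, 3+12, 12+4, 7+2, 20+0) = 20
v[6] = max(2+20, 3+14, 12+12, 7+4, 20+2, 18+0) = 24
v[7] = max(2+24, 3+20, 12+14, …, 18+2, 17+0) = 26
v[8] = max(2+26, 3+24, 12+20, …, 17+2, 22+0) = 32
v[9] = max(2+32, 3+26, 12+24, …, 22+2, 28+0) = 36
One optimal cutting: 3 + 3 + 3 → $12 + $12 + $12 = $36.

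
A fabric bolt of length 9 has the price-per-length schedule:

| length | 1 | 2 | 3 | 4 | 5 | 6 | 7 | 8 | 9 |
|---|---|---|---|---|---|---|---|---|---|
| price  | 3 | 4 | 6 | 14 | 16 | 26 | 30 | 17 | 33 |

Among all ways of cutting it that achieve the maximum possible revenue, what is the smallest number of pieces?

3

Consider every possible first cut. r[k] is the best of p[i]+r[k−i] over all sellable i≤k.
r[1] = 3
r[2] = 6  (first piece 1, then r[1]=3)
r[3] = 9  (first piece 1, then r[2]=6)
r[4] = 14
r[5] = 17  (first piece 1, then r[4]=14)
r[6] = 26
r[7] = 30
r[8] = 33  (first piece 1, then r[7]=30)
r[9] = 36  (first piece 1, then r[8]=33)
Maximum revenue is $36.
Now minimize piece count subject to staying optimal: for each k, pieces[k] = 1 + min over i with p[i]+r[k−i]=r[k] of pieces[k−i].
pieces[6] = 1
pieces[7] = 1
pieces[8] = 2
pieces[9] = 3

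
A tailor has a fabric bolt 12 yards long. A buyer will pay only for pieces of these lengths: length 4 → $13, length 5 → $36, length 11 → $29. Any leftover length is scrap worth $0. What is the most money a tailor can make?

72

Build r[k] bottom-up: r[k] = max over allowed piece i of (p[i] + r[k−i]).
r[1] = 0
r[2] = 0
r[3] = 0
r[4] = 13
r[5] = max(13+0, 36+0) = 36
r[6] = max(13+0, 36+0) = 36
r[7] = max(13+0, 36+0) = 36
r[8] = max(13+13, 36+0) = 36
r[9] = max(13+36, 36+13) = 49
r[10] = max(13+36, 36+36) = 72
r[11] = max(13+36, 36+36, 29+0) = 72
r[12] = max(13+36, 36+36, 29+0) = 72
One optimal cutting: pieces 5 + 5 with 2 yards of scrap → $72.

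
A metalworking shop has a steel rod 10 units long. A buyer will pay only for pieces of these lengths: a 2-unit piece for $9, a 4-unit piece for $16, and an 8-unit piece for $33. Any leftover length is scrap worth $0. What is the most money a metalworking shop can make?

Let f[k] be the best obtainable value from length k. For each k, try every first piece i and keep the best of price[i] + f[k−i].
f[1] = 0
f[2] = 9
f[3] = 9
f[4] = max(9+9, 16+0) = 18
f[5] = max(9+9, 16+0) = 18
f[6] = max(9+18, 16+9) = 27
f[7] = max(9+18, 16+9) = 27
f[8] = max(9+27, 16+18, 33+0) = 36
f[9] = max(9+27, 16+18, 33+0) = 36
f[10] = max(9+36, 16+27, 33+9) = 45
One optimal cutting: 2 + 2 + 2 + 2 + 2 → $45.

45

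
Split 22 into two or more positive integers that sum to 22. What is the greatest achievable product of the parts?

2916

Fill f[k] for k=2..22: at each k try every first piece i and multiply by the better of (k−i) uncut or f[k−i].
f[2] = 1*max(1,0) = 1*1 = 1
f[3] = max(1*2, 2*1) = 2
f[4] = max(1*3, 2*2, 3*1) = 4
f[5] = max(1*4, 2*3, 3*2, 4*1) = 6
f[6] = max(1*6, 2*4, 3*3, 4*2, 5*1) = 9
f[7] = max(1*9, 2*6, 3*4, 4*3, 5*2, 6*1) = 12
f[8] = max(1*12, 2*9, 3*6, …, 6*2, 7*1) = 18
f[9] = max(1*18, 2*12, 3*9, …, 7*2, 8*1) = 27
f[10] = max(1*27, 2*18, 3*12, …, 8*2, 9*1) = 36
f[11] = max(1*36, 2*27, 3*18, …, 9*2, 10*1) = 54
f[12] = max(1*54, 2*36, 3*27, …, 10*2, 11*1) = 81
f[13] = max(1*81, 2*54, 3*36, …, 11*2, 12*1) = 108
f[14] = max(1*108, 2*81, 3*54, …, 12*2, 13*1) = 162
f[15] = max(1*162, 2*108, 3*81, …, 13*2, 14*1) = 243
f[16] = max(1*243, 2*162, 3*108, …, 14*2, 15*1) = 324
f[17] = max(1*324, 2*243, 3*162, …, 15*2, 16*1) = 486
f[18] = max(1*486, 2*324, 3*243, …, 16*2, 17*1) = 729
f[19] = max(1*729, 2*486, 3*324, …, 17*2, 18*1) = 972
f[20] = max(1*972, 2*729, 3*486, …, 18*2, 19*1) = 1458
f[21] = max(1*1458, 2*972, 3*729, …, 19*2, 20*1) = 2187
f[22] = max(1*2187, 2*1458, 3*972, …, 20*2, 21*1) = 2916
One optimal split: 3 + 3 + 3 + 3 + 3 + 3 + 2 + 2; product 3*3*3*3*3*3*2*2 = 2916.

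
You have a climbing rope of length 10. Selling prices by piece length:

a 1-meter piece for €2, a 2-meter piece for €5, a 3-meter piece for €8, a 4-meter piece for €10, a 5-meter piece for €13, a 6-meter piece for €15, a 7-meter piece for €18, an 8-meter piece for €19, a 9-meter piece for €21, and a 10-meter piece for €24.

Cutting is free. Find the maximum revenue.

Build v[k] bottom-up: v[k] = max over allowed piece i of (p[i] + v[k−i]).
v[1] = 2
v[2] = 5
v[3] = 8
v[4] = 10  (first piece 1, then v[3]=8)
v[5] = 13  (first piece 2, then v[3]=8)
v[6] = 16  (first piece 3, then v[3]=8)
v[7] = 18  (first piece 1, then v[6]=16)
v[8] = 21  (first piece 2, then v[6]=16)
v[9] = 24  (first piece 3, then v[6]=16)
v[10] = 26  (first piece 1, then v[9]=24)
One optimal cutting: 3 + 3 + 3 + 1 → €8 + €8 + €8 + €2 = €26.

26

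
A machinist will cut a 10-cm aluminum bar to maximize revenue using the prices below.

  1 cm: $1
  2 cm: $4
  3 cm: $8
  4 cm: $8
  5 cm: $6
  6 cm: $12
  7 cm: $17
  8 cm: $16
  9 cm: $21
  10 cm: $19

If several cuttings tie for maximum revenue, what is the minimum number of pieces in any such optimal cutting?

Let r[k] be the best obtainable value from length k. For each k, try every first piece i and keep the best of price[i] + r[k−i].
r[1] = 1
r[2] = max(1+1, 4+0) = 4
r[3] = max(1+4, 4+1, 8+0) = 8
r[4] = max(1+8, 4+4, 8+1, 8+0) = 9
r[5] = max(1+9, 4+8, 8+4, 8+1, 6+0) = 12
r[6] = max(1+12, 4+9, 8+8, 8+4, 6+1, 12+0) = 16
r[7] = max(1+16, 4+12, 8+9, …, 12+1, 17+0) = 17
r[8] = max(1+17, 4+16, 8+12, …, 17+1, 16+0) = 20
r[9] = max(1+20, 4+17, 8+16, …, 16+1, 21+0) = 24
r[10] = max(1+24, 4+20, 8+17, …, 21+1, 19+0) = 25
Maximum revenue is $25.
Now minimize piece count subject to staying optimal: for each k, pieces[k] = 1 + min over i with p[i]+r[k−i]=r[k] of pieces[k−i].
pieces[7] = 1
pieces[8] = 3
pieces[9] = 3
pieces[10] = 2

2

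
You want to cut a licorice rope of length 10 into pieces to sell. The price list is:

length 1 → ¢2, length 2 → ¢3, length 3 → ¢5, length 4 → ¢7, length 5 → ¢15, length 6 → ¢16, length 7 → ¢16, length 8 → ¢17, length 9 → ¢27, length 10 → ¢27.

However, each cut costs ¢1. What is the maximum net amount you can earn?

Let net[k] be the best obtainable value from length k. For each k, try every first piece i and keep the best of price[i] + net[k−i] minus the 1 cut fee when i<k.
net[1] = 2
net[2] = max(2+2-1, 3+0) = 3
net[3] = max(2+3-1, 3+2-1, 5+0) = 5
net[4] = max(2+5-1, 3+3-1, 5+2-1, 7+0) = 7
net[5] = max(2+7-1, 3+5-1, 5+3-1, 7+2-1, 15+0) = 15
net[6] = max(2+15-1, 3+7-1, 5+5-1, 7+3-1, 15+2-1, 16+0) = 16
net[7] = max(2+16-1, 3+15-1, 5+7-1, …, 16+2-1, 16+0) = 17
net[8] = max(2+17-1, 3+16-1, 5+15-1, …, 16+2-1, 17+0) = 19
net[9] = max(2+19-1, 3+17-1, 5+16-1, …, 17+2-1, 27+0) = 27
net[10] = max(2+27-1, 3+19-1, 5+17-1, …, 27+2-1, 27+0) = 29
One optimal plan: pieces 5 + 5 (1 cut) → ¢30 − ¢1 = ¢29.

29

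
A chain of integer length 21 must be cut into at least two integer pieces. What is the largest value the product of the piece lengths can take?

Fill f[k] for k=2..21: at each k try every first piece i and multiply by the better of (k−i) uncut or f[k−i].
Small cases: f[2]=1, f[3]=2, f[4]=4, f[5]=6, f[6]=9, f[7]=12, f[8]=18, f[9]=27, f[10]=36, f[11]=54, f[12]=81, f[13]=108, f[14]=162, f[15]=243.
f[16] = max(1*243, 2*162, 3*108, …, 14*2, 15*1) = 324
f[17] = max(1*324, 2*243, 3*162, …, 15*2, 16*1) = 486
f[18] = max(1*486, 2*324, 3*243, …, 16*2, 17*1) = 729
f[19] = max(1*729, 2*486, 3*324, …, 17*2, 18*1) = 972
f[20] = max(1*972, 2*729, 3*486, …, 18*2, 19*1) = 1458
f[21] = max(1*1458, 2*972, 3*729, …, 19*2, 20*1) = 2187
One optimal split: 3 + 3 + 3 + 3 + 3 + 3 + 3; product 3*3*3*3*3*3*3 = 2187.

2187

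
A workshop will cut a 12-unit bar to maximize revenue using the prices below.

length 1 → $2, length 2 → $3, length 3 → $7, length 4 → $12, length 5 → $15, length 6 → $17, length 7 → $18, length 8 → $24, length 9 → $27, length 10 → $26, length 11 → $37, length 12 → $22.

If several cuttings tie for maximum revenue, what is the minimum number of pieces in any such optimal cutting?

Build r[k] bottom-up: r[k] = max over allowed piece i of (p[i] + r[k−i]).
r[1] = 2
r[2] = 4  (first piece 1, then r[1]=2)
r[3] = 7
r[4] = 12
r[5] = 15
r[6] = 17  (first piece 1, then r[5]=15)
r[7] = 19  (first piece 1, then r[6]=17)
r[8] = 24  (first piece 4, then r[4]=12)
r[9] = 27  (first piece 4, then r[5]=15)
r[10] = 30  (first piece 5, then r[5]=15)
r[11] = 37
r[12] = 39  (first piece 1, then r[11]=37)
Maximum revenue is $39.
Now minimize piece count subject to staying optimal: for each k, pieces[k] = 1 + min over i with p[i]+r[k−i]=r[k] of pieces[k−i].
pieces[9] = 1
pieces[10] = 2
pieces[11] = 1
pieces[12] = 2

2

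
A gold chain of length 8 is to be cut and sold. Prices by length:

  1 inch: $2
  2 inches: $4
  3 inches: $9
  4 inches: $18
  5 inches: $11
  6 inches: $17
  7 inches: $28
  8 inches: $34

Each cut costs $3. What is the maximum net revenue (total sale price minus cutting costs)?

Let net[k] be the best obtainable value from length k. For each k, try every first piece i and keep the best of price[i] + net[k−i] minus the 3 cut fee when i<k.
net[1] = 2
net[2] = max(2+2-3, 4+0) = 4
net[3] = max(2+4-3, 4+2-3, 9+0) = 9
net[4] = max(2+9-3, 4+4-3, 9+2-3, 18+0) = 18
net[5] = max(2+18-3, 4+9-3, 9+4-3, 18+2-3, 11+0) = 17
net[6] = max(2+17-3, 4+18-3, 9+9-3, 18+4-3, 11+2-3, 17+0) = 19
net[7] = max(2+19-3, 4+17-3, 9+18-3, …, 17+2-3, 28+0) = 28
net[8] = max(2+28-3, 4+19-3, 9+17-3, …, 28+2-3, 34+0) = 34
Best is to make no cuts and sell whole for $34.

34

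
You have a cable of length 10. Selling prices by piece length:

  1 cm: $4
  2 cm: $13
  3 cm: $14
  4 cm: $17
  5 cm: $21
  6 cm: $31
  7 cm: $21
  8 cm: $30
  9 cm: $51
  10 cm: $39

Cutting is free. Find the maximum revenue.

65

Consider every possible first cut. r[k] is the best of p[i]+r[k−i] over all sellable i≤k.
r[1] = 4
r[2] = 13
r[3] = 17  (first piece 1, then r[2]=13)
r[4] = 26  (first piece 2, then r[2]=13)
r[5] = 30  (first piece 1, then r[4]=26)
r[6] = 39  (first piece 2, then r[4]=26)
r[7] = 43  (first piece 1, then r[6]=39)
r[8] = 52  (first piece 2, then r[6]=39)
r[9] = 56  (first piece 1, then r[8]=52)
r[10] = 65  (first piece 2, then r[8]=52)
One optimal cutting: 2 + 2 + 2 + 2 + 2 → $13 + $13 + $13 + $13 + $13 = $65.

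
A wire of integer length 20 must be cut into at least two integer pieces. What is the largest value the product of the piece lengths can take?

Define m[k] = max over 1≤i<k of i · max(k−i, m[k−i]); the inner max lets the remainder stay uncut if that's better.
m[2] = 1×max(1,0) = 1×1 = 1
m[3] = max(1×2, 2×1) = 2
m[4] = max(1×3, 2×2, 3×1) = 4
m[5] = max(1×4, 2×3, 3×2, 4×1) = 6
m[6] = max(1×6, 2×4, 3×3, 4×2, 5×1) = 9
m[7] = max(1×9, 2×6, 3×4, 4×3, 5×2, 6×1) = 12
m[8] = max(1×12, 2×9, 3×6, …, 6×2, 7×1) = 18
m[9] = max(1×18, 2×12, 3×9, …, 7×2, 8×1) = 27
m[10] = max(1×27, 2×18, 3×12, …, 8×2, 9×1) = 36
m[11] = max(1×36, 2×27, 3×18, …, 9×2, 10×1) = 54
m[12] = max(1×54, 2×36, 3×27, …, 10×2, 11×1) = 81
m[13] = max(1×81, 2×54, 3×36, …, 11×2, 12×1) = 108
m[14] = max(1×108, 2×81, 3×54, …, 12×2, 13×1) = 162
m[15] = max(1×162, 2×108, 3×81, …, 13×2, 14×1) = 243
m[16] = max(1×243, 2×162, 3×108, …, 14×2, 15×1) = 324
m[17] = max(1×324, 2×243, 3×162, …, 15×2, 16×1) = 486
m[18] = max(1×486, 2×324, 3×243, …, 16×2, 17×1) = 729
m[19] = max(1×729, 2×486, 3×324, …, 17×2, 18×1) = 972
m[20] = max(1×972, 2×729, 3×486, …, 18×2, 19×1) = 1458
One optimal split: 3 + 3 + 3 + 3 + 3 + 3 + 2; product 3×3×3×3×3×3×2 = 1458.

1458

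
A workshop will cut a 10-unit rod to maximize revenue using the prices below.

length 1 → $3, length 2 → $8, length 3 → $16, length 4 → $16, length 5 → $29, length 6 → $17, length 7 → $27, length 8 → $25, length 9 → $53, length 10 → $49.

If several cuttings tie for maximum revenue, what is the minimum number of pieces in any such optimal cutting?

Build r[k] bottom-up: r[k] = max over allowed piece i of (p[i] + r[k−i]).
r[1] = 3
r[2] = max(3+3, 8+0) = 8
r[3] = max(3+8, 8+3, 16+0) = 16
r[4] = max(3+16, 8+8, 16+3, 16+0) = 19
r[5] = max(3+19, 8+16, 16+8, 16+3, 29+0) = 29
r[6] = max(3+29, 8+19, 16+16, 16+8, 29+3, 17+0) = 32
r[7] = max(3+32, 8+29, 16+19, …, 17+3, 27+0) = 37
r[8] = max(3+37, 8+32, 16+29, …, 27+3, 25+0) = 45
r[9] = max(3+45, 8+37, 16+32, …, 25+3, 53+0) = 53
r[10] = max(3+53, 8+45, 16+37, …, 53+3, 49+0) = 58
Maximum revenue is $58.
Now minimize piece count subject to staying optimal: for each k, pieces[k] = 1 + min over i with p[i]+r[k−i]=r[k] of pieces[k−i].
pieces[7] = 2
pieces[8] = 2
pieces[9] = 1
pieces[10] = 2

2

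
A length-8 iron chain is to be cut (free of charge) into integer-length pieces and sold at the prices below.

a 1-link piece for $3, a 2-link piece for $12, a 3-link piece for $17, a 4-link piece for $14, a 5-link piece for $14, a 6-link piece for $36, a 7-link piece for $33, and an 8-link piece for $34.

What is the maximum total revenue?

Build r[k] bottom-up: r[k] = max over allowed piece i of (p[i] + r[k−i]).
r[1] = 3
r[2] = 12
r[3] = 17
r[4] = 24  (first piece 2, then r[2]=12)
r[5] = 29  (first piece 2, then r[3]=17)
r[6] = 36  (first piece 2, then r[4]=24)
r[7] = 41  (first piece 2, then r[5]=29)
r[8] = 48  (first piece 2, then r[6]=36)
One optimal cutting: 2 + 2 + 2 + 2 → $12 + $12 + $12 + $12 = $48.

48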